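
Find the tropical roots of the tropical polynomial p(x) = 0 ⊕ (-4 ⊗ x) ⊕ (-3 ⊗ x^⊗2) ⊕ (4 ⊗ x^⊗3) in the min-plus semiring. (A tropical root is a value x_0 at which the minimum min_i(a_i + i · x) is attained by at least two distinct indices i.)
Roots: {-7, -1, 4}

Each tropical root is a break point of the lower envelope of the lines y = a_i + i · x (there are 4 lines, with slopes 0, 1, ..., 3). Only the lines that attain the minimum somewhere contribute to roots; other lines are dominated. Here the surviving (envelope) indices are i = 3, i = 2, i = 1, i = 0.
Intersections between consecutive envelope lines give the roots: for adjacent envelope indices i < j the intersection is x = (a_i − a_j) / (j − i). Reading off the sorted break points: {-7, -1, 4}.
Verification: at each break x_0, at least two indices attain the minimum of min_i(a_i + i · x_0).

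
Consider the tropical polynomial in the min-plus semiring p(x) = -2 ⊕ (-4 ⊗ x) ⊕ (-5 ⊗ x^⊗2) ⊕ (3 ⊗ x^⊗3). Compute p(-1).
p(-1) = -7

A tropical monomial a ⊗ x^⊗i evaluates to a + i · x. Evaluating each term at x = -1:
  Term 0 contributes -2 + 0 · -1 = -2
  Term 1 contributes -4 + 1 · -1 = -5
  Term 2 contributes -5 + 2 · -1 = -7
  Term 3 contributes 3 + 3 · -1 = 0
p(-1) = ⊕ of these = min[-2, -5, -7, 0] = -7.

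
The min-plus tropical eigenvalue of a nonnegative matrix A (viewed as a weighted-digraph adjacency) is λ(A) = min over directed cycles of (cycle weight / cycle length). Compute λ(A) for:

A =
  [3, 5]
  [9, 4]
λ(A) = 3

Enumerate directed cycles and compute their means (weight / length). Sample:
  cycle 0 → 0: weight = 3, length = 1, mean = 3/1 ≈ 3.000
  cycle 1 → 1: weight = 4, length = 1, mean = 4/1 ≈ 4.000
  cycle 0 → 1 → 0: weight = 14, length = 2, mean = 14/2 ≈ 7.000
  cycle 1 → 0 → 1: weight = 14, length = 2, mean = 14/2 ≈ 7.000
Minimum mean = 3.000, attained e.g. along the cycle 0 → 0 with weight 3 and length 1. So λ(A) = 3/1 = 3.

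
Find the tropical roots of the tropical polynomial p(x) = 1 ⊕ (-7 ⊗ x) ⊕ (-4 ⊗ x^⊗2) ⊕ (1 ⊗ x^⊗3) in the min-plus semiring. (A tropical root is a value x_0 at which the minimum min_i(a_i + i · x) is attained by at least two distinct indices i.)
Roots: {-5, -3, 8}

Each tropical root is a break point of the lower envelope of the lines y = a_i + i · x (there are 4 lines, with slopes 0, 1, ..., 3). Only the lines that attain the minimum somewhere contribute to roots; other lines are dominated. Here the surviving (envelope) indices are i = 3, i = 2, i = 1, i = 0.
Intersections between consecutive envelope lines give the roots: for adjacent envelope indices i < j the intersection is x = (a_i − a_j) / (j − i). Reading off the sorted break points: {-5, -3, 8}.
Verification: at each break x_0, at least two indices attain the minimum of min_i(a_i + i · x_0).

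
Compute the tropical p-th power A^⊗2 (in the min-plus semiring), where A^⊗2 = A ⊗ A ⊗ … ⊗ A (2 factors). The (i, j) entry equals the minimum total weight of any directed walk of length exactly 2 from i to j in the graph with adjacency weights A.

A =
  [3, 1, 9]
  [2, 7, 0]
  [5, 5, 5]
A^⊗2 =
  [3, 4, 1]
  [5, 3, 5]
  [7, 6, 5]

Each entry (A^⊗2)_ij equals the minimum over all length-2 walks i = v_0 → v_1 → … → v_2 = j of Σ_t A[v_t][v_{t+1}]. For example, for (i, j) = (0, 2) we minimise over 3 possible intermediate vertex sequences; the minimum is 1, attained along the walk 0 → 1 → 2.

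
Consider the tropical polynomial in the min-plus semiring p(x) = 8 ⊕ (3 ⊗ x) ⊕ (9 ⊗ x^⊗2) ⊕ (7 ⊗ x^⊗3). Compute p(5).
p(5) = 8

A tropical monomial a ⊗ x^⊗i evaluates to a + i · x. Evaluating each term at x = 5:
  Term 0 contributes 8 + 0 · 5 = 8
  Term 1 contributes 3 + 1 · 5 = 8
  Term 2 contributes 9 + 2 · 5 = 19
  Term 3 contributes 7 + 3 · 5 = 22
p(5) = ⊕ of these = min[8, 8, 19, 22] = 8.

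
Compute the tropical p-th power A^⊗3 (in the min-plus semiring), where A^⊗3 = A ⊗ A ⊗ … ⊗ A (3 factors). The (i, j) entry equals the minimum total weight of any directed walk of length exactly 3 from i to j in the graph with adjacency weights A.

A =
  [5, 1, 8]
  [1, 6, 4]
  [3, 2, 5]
A^⊗3 =
  [7, 3, 10]
  [3, 7, 6]
  [5, 4, 8]

Each entry (A^⊗3)_ij equals the minimum over all length-3 walks i = v_0 → v_1 → … → v_3 = j of Σ_t A[v_t][v_{t+1}]. For example, for (i, j) = (0, 2) we minimise over 9 possible intermediate vertex sequences; the minimum is 10, attained along the walk 0 → 0 → 1 → 2.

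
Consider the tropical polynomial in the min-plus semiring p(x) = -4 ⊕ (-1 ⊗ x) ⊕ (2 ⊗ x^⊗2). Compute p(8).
p(8) = -4

A tropical monomial a ⊗ x^⊗i evaluates to a + i · x. Evaluating each term at x = 8:
  Term 0 contributes -4 + 0 · 8 = -4
  Term 1 contributes -1 + 1 · 8 = 7
  Term 2 contributes 2 + 2 · 8 = 18
p(8) = ⊕ of these = min[-4, 7, 18] = -4.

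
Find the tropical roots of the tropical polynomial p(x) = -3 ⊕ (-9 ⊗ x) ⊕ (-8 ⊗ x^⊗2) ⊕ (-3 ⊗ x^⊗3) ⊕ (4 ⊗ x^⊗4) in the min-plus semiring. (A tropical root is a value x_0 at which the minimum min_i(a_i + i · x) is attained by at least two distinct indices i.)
Roots: {-7, -5, -1, 6}

Each tropical root is a break point of the lower envelope of the lines y = a_i + i · x (there are 5 lines, with slopes 0, 1, ..., 4). Only the lines that attain the minimum somewhere contribute to roots; other lines are dominated. Here the surviving (envelope) indices are i = 4, i = 3, i = 2, i = 1, i = 0.
Intersections between consecutive envelope lines give the roots: for adjacent envelope indices i < j the intersection is x = (a_i − a_j) / (j − i). Reading off the sorted break points: {-7, -5, -1, 6}.
Verification: at each break x_0, at least two indices attain the minimum of min_i(a_i + i · x_0).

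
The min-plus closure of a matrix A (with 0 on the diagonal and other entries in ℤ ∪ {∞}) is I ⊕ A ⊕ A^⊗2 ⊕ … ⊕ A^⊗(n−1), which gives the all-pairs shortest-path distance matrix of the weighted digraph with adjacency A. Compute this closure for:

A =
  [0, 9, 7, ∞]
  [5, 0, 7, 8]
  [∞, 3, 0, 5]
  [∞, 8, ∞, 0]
Closure =
  [0, 9, 7, 12]
  [5, 0, 7, 8]
  [8, 3, 0, 5]
  [13, 8, 15, 0]

This is the Floyd-Warshall all-pairs shortest-path computation. For each intermediate vertex k = 0, 1, …, 3, update dist[i][j] ← min(dist[i][j], dist[i][k] + dist[k][j]). The final matrix gives, for each (i, j), the minimum total weight of any directed path from i to j (possibly empty when i = j).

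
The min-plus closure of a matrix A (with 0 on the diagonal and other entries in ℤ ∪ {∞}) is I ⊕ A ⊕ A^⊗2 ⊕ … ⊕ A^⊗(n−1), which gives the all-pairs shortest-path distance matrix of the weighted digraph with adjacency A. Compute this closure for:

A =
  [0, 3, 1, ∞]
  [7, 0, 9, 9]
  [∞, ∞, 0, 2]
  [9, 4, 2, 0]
Closure =
  [0, 3, 1, 3]
  [7, 0, 8, 9]
  [11, 6, 0, 2]
  [9, 4, 2, 0]

This is the Floyd-Warshall all-pairs shortest-path computation. For each intermediate vertex k = 0, 1, …, 3, update dist[i][j] ← min(dist[i][j], dist[i][k] + dist[k][j]). The final matrix gives, for each (i, j), the minimum total weight of any directed path from i to j (possibly empty when i = j).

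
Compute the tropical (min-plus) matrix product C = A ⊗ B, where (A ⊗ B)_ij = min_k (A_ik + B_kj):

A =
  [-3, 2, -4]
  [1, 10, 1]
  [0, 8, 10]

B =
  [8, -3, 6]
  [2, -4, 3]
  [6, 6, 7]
A ⊗ B =
  [2, -6, 3]
  [7, -2, 7]
  [8, -3, 6]

Apply the min-plus product entry-by-entry:
  C[0][0] = min over k of (A[0][0] + B[0][0] = -3 + 8 = 5, A[0][1] + B[1][0] = 2 + 2 = 4, A[0][2] + B[2][0] = -4 + 6 = 2) = 2 (attained at k = 2)
  C[0][1] = min over k of (A[0][0] + B[0][1] = -3 + -3 = -6, A[0][1] + B[1][1] = 2 + -4 = -2, A[0][2] + B[2][1] = -4 + 6 = 2) = -6 (attained at k = 0)
  C[0][2] = min over k of (A[0][0] + B[0][2] = -3 + 6 = 3, A[0][1] + B[1][2] = 2 + 3 = 5, A[0][2] + B[2][2] = -4 + 7 = 3) = 3 (attained at k = 0)
  C[1][0] = min over k of (A[1][0] + B[0][0] = 1 + 8 = 9, A[1][1] + B[1][0] = 10 + 2 = 12, A[1][2] + B[2][0] = 1 + 6 = 7) = 7 (attained at k = 2)
  C[1][1] = min over k of (A[1][0] + B[0][1] = 1 + -3 = -2, A[1][1] + B[1][1] = 10 + -4 = 6, A[1][2] + B[2][1] = 1 + 6 = 7) = -2 (attained at k = 0)
  C[1][2] = min over k of (A[1][0] + B[0][2] = 1 + 6 = 7, A[1][1] + B[1][2] = 10 + 3 = 13, A[1][2] + B[2][2] = 1 + 7 = 8) = 7 (attained at k = 0)
  C[2][0] = min over k of (A[2][0] + B[0][0] = 0 + 8 = 8, A[2][1] + B[1][0] = 8 + 2 = 10, A[2][2] + B[2][0] = 10 + 6 = 16) = 8 (attained at k = 0)
  C[2][1] = min over k of (A[2][0] + B[0][1] = 0 + -3 = -3, A[2][1] + B[1][1] = 8 + -4 = 4, A[2][2] + B[2][1] = 10 + 6 = 16) = -3 (attained at k = 0)
  C[2][2] = min over k of (A[2][0] + B[0][2] = 0 + 6 = 6, A[2][1] + B[1][2] = 8 + 3 = 11, A[2][2] + B[2][2] = 10 + 7 = 17) = 6 (attained at k = 0)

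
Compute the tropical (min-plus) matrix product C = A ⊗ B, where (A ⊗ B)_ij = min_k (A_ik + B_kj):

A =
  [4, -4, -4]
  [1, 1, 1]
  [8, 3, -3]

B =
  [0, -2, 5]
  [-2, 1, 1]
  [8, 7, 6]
A ⊗ B =
  [-6, -3, -3]
  [-1, -1, 2]
  [1, 4, 3]

Apply the min-plus product entry-by-entry:
  C[0][0] = min over k of (A[0][0] + B[0][0] = 4 + 0 = 4, A[0][1] + B[1][0] = -4 + -2 = -6, A[0][2] + B[2][0] = -4 + 8 = 4) = -6 (attained at k = 1)
  C[0][1] = min over k of (A[0][0] + B[0][1] = 4 + -2 = 2, A[0][1] + B[1][1] = -4 + 1 = -3, A[0][2] + B[2][1] = -4 + 7 = 3) = -3 (attained at k = 1)
  C[0][2] = min over k of (A[0][0] + B[0][2] = 4 + 5 = 9, A[0][1] + B[1][2] = -4 + 1 = -3, A[0][2] + B[2][2] = -4 + 6 = 2) = -3 (attained at k = 1)
  C[1][0] = min over k of (A[1][0] + B[0][0] = 1 + 0 = 1, A[1][1] + B[1][0] = 1 + -2 = -1, A[1][2] + B[2][0] = 1 + 8 = 9) = -1 (attained at k = 1)
  C[1][1] = min over k of (A[1][0] + B[0][1] = 1 + -2 = -1, A[1][1] + B[1][1] = 1 + 1 = 2, A[1][2] + B[2][1] = 1 + 7 = 8) = -1 (attained at k = 0)
  C[1][2] = min over k of (A[1][0] + B[0][2] = 1 + 5 = 6, A[1][1] + B[1][2] = 1 + 1 = 2, A[1][2] + B[2][2] = 1 + 6 = 7) = 2 (attained at k = 1)
  C[2][0] = min over k of (A[2][0] + B[0][0] = 8 + 0 = 8, A[2][1] + B[1][0] = 3 + -2 = 1, A[2][2] + B[2][0] = -3 + 8 = 5) = 1 (attained at k = 1)
  C[2][1] = min over k of (A[2][0] + B[0][1] = 8 + -2 = 6, A[2][1] + B[1][1] = 3 + 1 = 4, A[2][2] + B[2][1] = -3 + 7 = 4) = 4 (attained at k = 1)
  C[2][2] = min over k of (A[2][0] + B[0][2] = 8 + 5 = 13, A[2][1] + B[1][2] = 3 + 1 = 4, A[2][2] + B[2][2] = -3 + 6 = 3) = 3 (attained at k = 2)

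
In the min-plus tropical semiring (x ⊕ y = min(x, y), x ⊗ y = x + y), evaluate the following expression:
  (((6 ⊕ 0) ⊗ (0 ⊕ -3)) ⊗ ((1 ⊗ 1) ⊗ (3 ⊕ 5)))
(((6 ⊕ 0) ⊗ (0 ⊕ -3)) ⊗ ((1 ⊗ 1) ⊗ (3 ⊕ 5))) = 2

Expand innermost to outermost. Recall ⊕ takes the minimum of its arguments and ⊗ takes their sum. Working out the expression (((6 ⊕ 0) ⊗ (0 ⊕ -3)) ⊗ ((1 ⊗ 1) ⊗ (3 ⊕ 5))) gives 2.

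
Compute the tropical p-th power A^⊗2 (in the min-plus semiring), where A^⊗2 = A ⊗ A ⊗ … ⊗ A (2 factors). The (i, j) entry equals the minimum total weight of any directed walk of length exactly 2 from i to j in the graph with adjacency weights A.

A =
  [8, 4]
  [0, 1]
A^⊗2 =
  [4, 5]
  [1, 2]

Each entry (A^⊗2)_ij equals the minimum over all length-2 walks i = v_0 → v_1 → … → v_2 = j of Σ_t A[v_t][v_{t+1}]. For example, for (i, j) = (0, 1) we minimise over 2 possible intermediate vertex sequences; the minimum is 5, attained along the walk 0 → 1 → 1.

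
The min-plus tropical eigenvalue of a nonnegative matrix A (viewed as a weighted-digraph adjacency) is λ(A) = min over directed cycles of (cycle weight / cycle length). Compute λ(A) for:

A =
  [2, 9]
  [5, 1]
λ(A) = 1

Enumerate directed cycles and compute their means (weight / length). Sample:
  cycle 0 → 0: weight = 2, length = 1, mean = 2/1 ≈ 2.000
  cycle 1 → 1: weight = 1, length = 1, mean = 1/1 ≈ 1.000
  cycle 0 → 1 → 0: weight = 14, length = 2, mean = 14/2 ≈ 7.000
  cycle 1 → 0 → 1: weight = 14, length = 2, mean = 14/2 ≈ 7.000
Minimum mean = 1.000, attained e.g. along the cycle 1 → 1 with weight 1 and length 1. So λ(A) = 1/1 = 1.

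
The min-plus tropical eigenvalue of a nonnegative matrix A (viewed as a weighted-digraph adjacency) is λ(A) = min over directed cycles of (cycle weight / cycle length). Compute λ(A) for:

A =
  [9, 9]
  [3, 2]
λ(A) = 2

Enumerate directed cycles and compute their means (weight / length). Sample:
  cycle 0 → 0: weight = 9, length = 1, mean = 9/1 ≈ 9.000
  cycle 1 → 1: weight = 2, length = 1, mean = 2/1 ≈ 2.000
  cycle 0 → 1 → 0: weight = 12, length = 2, mean = 12/2 ≈ 6.000
  cycle 1 → 0 → 1: weight = 12, length = 2, mean = 12/2 ≈ 6.000
Minimum mean = 2.000, attained e.g. along the cycle 1 → 1 with weight 2 and length 1. So λ(A) = 2/1 = 2.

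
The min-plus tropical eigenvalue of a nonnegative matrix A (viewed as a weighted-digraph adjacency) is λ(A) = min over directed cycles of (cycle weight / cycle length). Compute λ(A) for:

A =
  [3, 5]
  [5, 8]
λ(A) = 3

Enumerate directed cycles and compute their means (weight / length). Sample:
  cycle 0 → 0: weight = 3, length = 1, mean = 3/1 ≈ 3.000
  cycle 1 → 1: weight = 8, length = 1, mean = 8/1 ≈ 8.000
  cycle 0 → 1 → 0: weight = 10, length = 2, mean = 10/2 ≈ 5.000
  cycle 1 → 0 → 1: weight = 10, length = 2, mean = 10/2 ≈ 5.000
Minimum mean = 3.000, attained e.g. along the cycle 0 → 0 with weight 3 and length 1. So λ(A) = 3/1 = 3.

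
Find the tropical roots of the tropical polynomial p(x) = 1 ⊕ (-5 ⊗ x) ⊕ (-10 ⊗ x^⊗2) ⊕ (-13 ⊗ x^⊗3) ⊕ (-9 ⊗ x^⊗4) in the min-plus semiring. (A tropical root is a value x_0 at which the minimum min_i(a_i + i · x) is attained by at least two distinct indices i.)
Roots: {-4, 3, 5, 6}

Each tropical root is a break point of the lower envelope of the lines y = a_i + i · x (there are 5 lines, with slopes 0, 1, ..., 4). Only the lines that attain the minimum somewhere contribute to roots; other lines are dominated. Here the surviving (envelope) indices are i = 4, i = 3, i = 2, i = 1, i = 0.
Intersections between consecutive envelope lines give the roots: for adjacent envelope indices i < j the intersection is x = (a_i − a_j) / (j − i). Reading off the sorted break points: {-4, 3, 5, 6}.
Verification: at each break x_0, at least two indices attain the minimum of min_i(a_i + i · x_0).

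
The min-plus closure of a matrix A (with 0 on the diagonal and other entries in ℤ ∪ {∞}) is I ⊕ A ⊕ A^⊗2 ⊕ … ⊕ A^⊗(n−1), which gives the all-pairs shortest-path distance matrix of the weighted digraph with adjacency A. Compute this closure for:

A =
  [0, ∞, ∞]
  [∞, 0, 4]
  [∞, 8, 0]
Closure =
  [0, ∞, ∞]
  [∞, 0, 4]
  [∞, 8, 0]

This is the Floyd-Warshall all-pairs shortest-path computation. For each intermediate vertex k = 0, 1, …, 2, update dist[i][j] ← min(dist[i][j], dist[i][k] + dist[k][j]). The final matrix gives, for each (i, j), the minimum total weight of any directed path from i to j (possibly empty when i = j).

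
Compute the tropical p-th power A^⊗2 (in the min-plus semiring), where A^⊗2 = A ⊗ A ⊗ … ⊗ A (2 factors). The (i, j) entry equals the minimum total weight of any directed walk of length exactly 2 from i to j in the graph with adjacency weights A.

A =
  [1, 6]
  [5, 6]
A^⊗2 =
  [2, 7]
  [6, 11]

Each entry (A^⊗2)_ij equals the minimum over all length-2 walks i = v_0 → v_1 → … → v_2 = j of Σ_t A[v_t][v_{t+1}]. For example, for (i, j) = (0, 1) we minimise over 2 possible intermediate vertex sequences; the minimum is 7, attained along the walk 0 → 0 → 1.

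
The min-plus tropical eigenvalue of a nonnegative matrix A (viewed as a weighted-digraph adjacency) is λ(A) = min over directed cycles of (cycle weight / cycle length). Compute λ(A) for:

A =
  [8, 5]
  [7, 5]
λ(A) = 5

Enumerate directed cycles and compute their means (weight / length). Sample:
  cycle 0 → 0: weight = 8, length = 1, mean = 8/1 ≈ 8.000
  cycle 1 → 1: weight = 5, length = 1, mean = 5/1 ≈ 5.000
  cycle 0 → 1 → 0: weight = 12, length = 2, mean = 12/2 ≈ 6.000
  cycle 1 → 0 → 1: weight = 12, length = 2, mean = 12/2 ≈ 6.000
Minimum mean = 5.000, attained e.g. along the cycle 1 → 1 with weight 5 and length 1. So λ(A) = 5/1 = 5.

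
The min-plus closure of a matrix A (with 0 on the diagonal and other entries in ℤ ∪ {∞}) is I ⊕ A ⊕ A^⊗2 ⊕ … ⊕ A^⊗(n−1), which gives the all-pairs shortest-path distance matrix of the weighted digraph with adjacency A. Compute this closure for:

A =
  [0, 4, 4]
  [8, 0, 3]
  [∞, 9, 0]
Closure =
  [0, 4, 4]
  [8, 0, 3]
  [17, 9, 0]

This is the Floyd-Warshall all-pairs shortest-path computation. For each intermediate vertex k = 0, 1, …, 2, update dist[i][j] ← min(dist[i][j], dist[i][k] + dist[k][j]). The final matrix gives, for each (i, j), the minimum total weight of any directed path from i to j (possibly empty when i = j).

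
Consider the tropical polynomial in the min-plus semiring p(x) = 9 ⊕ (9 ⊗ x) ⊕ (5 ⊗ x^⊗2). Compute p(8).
p(8) = 9

A tropical monomial a ⊗ x^⊗i evaluates to a + i · x. Evaluating each term at x = 8:
  Term 0 contributes 9 + 0 · 8 = 9
  Term 1 contributes 9 + 1 · 8 = 17
  Term 2 contributes 5 + 2 · 8 = 21
p(8) = ⊕ of these = min[9, 17, 21] = 9.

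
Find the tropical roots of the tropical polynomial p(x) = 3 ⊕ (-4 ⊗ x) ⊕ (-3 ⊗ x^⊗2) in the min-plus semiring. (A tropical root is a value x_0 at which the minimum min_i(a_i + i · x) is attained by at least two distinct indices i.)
Roots: {-1, 7}

Each tropical root is a break point of the lower envelope of the lines y = a_i + i · x (there are 3 lines, with slopes 0, 1, ..., 2). Only the lines that attain the minimum somewhere contribute to roots; other lines are dominated. Here the surviving (envelope) indices are i = 2, i = 1, i = 0.
Intersections between consecutive envelope lines give the roots: for adjacent envelope indices i < j the intersection is x = (a_i − a_j) / (j − i). Reading off the sorted break points: {-1, 7}.
Verification: at each break x_0, at least two indices attain the minimum of min_i(a_i + i · x_0).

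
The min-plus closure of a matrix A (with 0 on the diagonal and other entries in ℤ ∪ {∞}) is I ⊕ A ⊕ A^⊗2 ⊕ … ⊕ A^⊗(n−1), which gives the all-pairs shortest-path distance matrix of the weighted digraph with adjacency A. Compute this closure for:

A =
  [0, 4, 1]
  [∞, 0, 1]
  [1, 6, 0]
Closure =
  [0, 4, 1]
  [2, 0, 1]
  [1, 5, 0]

This is the Floyd-Warshall all-pairs shortest-path computation. For each intermediate vertex k = 0, 1, …, 2, update dist[i][j] ← min(dist[i][j], dist[i][k] + dist[k][j]). The final matrix gives, for each (i, j), the minimum total weight of any directed path from i to j (possibly empty when i = j).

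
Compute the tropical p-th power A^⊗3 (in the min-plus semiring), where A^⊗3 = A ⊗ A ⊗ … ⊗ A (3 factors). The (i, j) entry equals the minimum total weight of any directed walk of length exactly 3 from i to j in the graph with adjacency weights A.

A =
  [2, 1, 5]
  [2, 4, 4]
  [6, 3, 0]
A^⊗3 =
  [5, 4, 5]
  [5, 5, 4]
  [5, 3, 0]

Each entry (A^⊗3)_ij equals the minimum over all length-3 walks i = v_0 → v_1 → … → v_3 = j of Σ_t A[v_t][v_{t+1}]. For example, for (i, j) = (0, 2) we minimise over 9 possible intermediate vertex sequences; the minimum is 5, attained along the walk 0 → 1 → 2 → 2.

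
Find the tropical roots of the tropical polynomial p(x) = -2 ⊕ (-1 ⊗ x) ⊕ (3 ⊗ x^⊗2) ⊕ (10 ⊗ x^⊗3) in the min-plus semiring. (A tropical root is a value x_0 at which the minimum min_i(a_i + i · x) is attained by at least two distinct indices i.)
Roots: {-7, -4, -1}

Each tropical root is a break point of the lower envelope of the lines y = a_i + i · x (there are 4 lines, with slopes 0, 1, ..., 3). Only the lines that attain the minimum somewhere contribute to roots; other lines are dominated. Here the surviving (envelope) indices are i = 3, i = 2, i = 1, i = 0.
Intersections between consecutive envelope lines give the roots: for adjacent envelope indices i < j the intersection is x = (a_i − a_j) / (j − i). Reading off the sorted break points: {-7, -4, -1}.
Verification: at each break x_0, at least two indices attain the minimum of min_i(a_i + i · x_0).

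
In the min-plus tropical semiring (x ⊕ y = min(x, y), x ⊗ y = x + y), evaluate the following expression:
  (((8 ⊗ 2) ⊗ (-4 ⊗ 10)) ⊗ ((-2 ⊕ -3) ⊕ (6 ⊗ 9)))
(((8 ⊗ 2) ⊗ (-4 ⊗ 10)) ⊗ ((-2 ⊕ -3) ⊕ (6 ⊗ 9))) = 13

Expand innermost to outermost. Recall ⊕ takes the minimum of its arguments and ⊗ takes their sum. Working out the expression (((8 ⊗ 2) ⊗ (-4 ⊗ 10)) ⊗ ((-2 ⊕ -3) ⊕ (6 ⊗ 9))) gives 13.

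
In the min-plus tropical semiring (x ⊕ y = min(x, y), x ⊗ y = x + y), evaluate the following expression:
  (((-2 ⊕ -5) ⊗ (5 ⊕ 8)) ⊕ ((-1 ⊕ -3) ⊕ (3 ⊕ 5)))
(((-2 ⊕ -5) ⊗ (5 ⊕ 8)) ⊕ ((-1 ⊕ -3) ⊕ (3 ⊕ 5))) = -3

Expand innermost to outermost. Recall ⊕ takes the minimum of its arguments and ⊗ takes their sum. Working out the expression (((-2 ⊕ -5) ⊗ (5 ⊕ 8)) ⊕ ((-1 ⊕ -3) ⊕ (3 ⊕ 5))) gives -3.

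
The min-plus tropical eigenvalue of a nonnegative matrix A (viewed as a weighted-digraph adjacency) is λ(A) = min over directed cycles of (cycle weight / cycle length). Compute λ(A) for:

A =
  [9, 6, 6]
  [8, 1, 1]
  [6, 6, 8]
λ(A) = 1

Enumerate directed cycles and compute their means (weight / length). Sample:
  cycle 0 → 0: weight = 9, length = 1, mean = 9/1 ≈ 9.000
  cycle 1 → 1: weight = 1, length = 1, mean = 1/1 ≈ 1.000
  cycle 2 → 2: weight = 8, length = 1, mean = 8/1 ≈ 8.000
  cycle 0 → 1 → 0: weight = 14, length = 2, mean = 14/2 ≈ 7.000
  cycle 0 → 2 → 0: weight = 12, length = 2, mean = 12/2 ≈ 6.000
  cycle 1 → 0 → 1: weight = 14, length = 2, mean = 14/2 ≈ 7.000
Minimum mean = 1.000, attained e.g. along the cycle 1 → 1 with weight 1 and length 1. So λ(A) = 1/1 = 1.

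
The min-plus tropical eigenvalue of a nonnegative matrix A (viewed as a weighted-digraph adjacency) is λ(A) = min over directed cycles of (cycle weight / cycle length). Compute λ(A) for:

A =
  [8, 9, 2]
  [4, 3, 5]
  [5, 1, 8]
λ(A) = 7/3

Enumerate directed cycles and compute their means (weight / length). Sample:
  cycle 0 → 0: weight = 8, length = 1, mean = 8/1 ≈ 8.000
  cycle 1 → 1: weight = 3, length = 1, mean = 3/1 ≈ 3.000
  cycle 2 → 2: weight = 8, length = 1, mean = 8/1 ≈ 8.000
  cycle 0 → 1 → 0: weight = 13, length = 2, mean = 13/2 ≈ 6.500
  cycle 0 → 2 → 0: weight = 7, length = 2, mean = 7/2 ≈ 3.500
  cycle 1 → 0 → 1: weight = 13, length = 2, mean = 13/2 ≈ 6.500
Minimum mean = 2.333, attained e.g. along the cycle 0 → 2 → 1 → 0 with weight 7 and length 3. So λ(A) = 7/3 = 7/3.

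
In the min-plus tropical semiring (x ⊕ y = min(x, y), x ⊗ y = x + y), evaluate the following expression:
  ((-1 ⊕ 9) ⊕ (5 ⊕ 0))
((-1 ⊕ 9) ⊕ (5 ⊕ 0)) = -1

Expand innermost to outermost. Recall ⊕ takes the minimum of its arguments and ⊗ takes their sum. Working out the expression ((-1 ⊕ 9) ⊕ (5 ⊕ 0)) gives -1.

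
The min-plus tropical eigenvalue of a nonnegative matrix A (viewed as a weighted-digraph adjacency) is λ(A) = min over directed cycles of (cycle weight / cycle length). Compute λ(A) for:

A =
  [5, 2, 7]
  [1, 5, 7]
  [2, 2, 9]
λ(A) = 3/2

Enumerate directed cycles and compute their means (weight / length). Sample:
  cycle 0 → 0: weight = 5, length = 1, mean = 5/1 ≈ 5.000
  cycle 1 → 1: weight = 5, length = 1, mean = 5/1 ≈ 5.000
  cycle 2 → 2: weight = 9, length = 1, mean = 9/1 ≈ 9.000
  cycle 0 → 1 → 0: weight = 3, length = 2, mean = 3/2 ≈ 1.500
  cycle 0 → 2 → 0: weight = 9, length = 2, mean = 9/2 ≈ 4.500
  cycle 1 → 0 → 1: weight = 3, length = 2, mean = 3/2 ≈ 1.500
Minimum mean = 1.500, attained e.g. along the cycle 0 → 1 → 0 with weight 3 and length 2. So λ(A) = 3/2 = 3/2.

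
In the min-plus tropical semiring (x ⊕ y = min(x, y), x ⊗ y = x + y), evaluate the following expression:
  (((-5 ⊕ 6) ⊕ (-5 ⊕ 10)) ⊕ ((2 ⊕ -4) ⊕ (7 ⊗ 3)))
(((-5 ⊕ 6) ⊕ (-5 ⊕ 10)) ⊕ ((2 ⊕ -4) ⊕ (7 ⊗ 3))) = -5

Expand innermost to outermost. Recall ⊕ takes the minimum of its arguments and ⊗ takes their sum. Working out the expression (((-5 ⊕ 6) ⊕ (-5 ⊕ 10)) ⊕ ((2 ⊕ -4) ⊕ (7 ⊗ 3))) gives -5.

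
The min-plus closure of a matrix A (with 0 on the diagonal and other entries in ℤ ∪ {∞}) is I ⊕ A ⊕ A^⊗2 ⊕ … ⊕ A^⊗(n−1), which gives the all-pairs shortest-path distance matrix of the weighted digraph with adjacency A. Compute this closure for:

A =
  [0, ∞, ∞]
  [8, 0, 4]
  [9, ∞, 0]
Closure =
  [0, ∞, ∞]
  [8, 0, 4]
  [9, ∞, 0]

This is the Floyd-Warshall all-pairs shortest-path computation. For each intermediate vertex k = 0, 1, …, 2, update dist[i][j] ← min(dist[i][j], dist[i][k] + dist[k][j]). The final matrix gives, for each (i, j), the minimum total weight of any directed path from i to j (possibly empty when i = j).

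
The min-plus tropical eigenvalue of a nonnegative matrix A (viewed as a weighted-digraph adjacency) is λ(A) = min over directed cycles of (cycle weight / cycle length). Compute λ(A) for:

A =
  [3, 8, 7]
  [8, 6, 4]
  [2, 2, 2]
λ(A) = 2

Enumerate directed cycles and compute their means (weight / length). Sample:
  cycle 0 → 0: weight = 3, length = 1, mean = 3/1 ≈ 3.000
  cycle 1 → 1: weight = 6, length = 1, mean = 6/1 ≈ 6.000
  cycle 2 → 2: weight = 2, length = 1, mean = 2/1 ≈ 2.000
  cycle 0 → 1 → 0: weight = 16, length = 2, mean = 16/2 ≈ 8.000
  cycle 0 → 2 → 0: weight = 9, length = 2, mean = 9/2 ≈ 4.500
  cycle 1 → 0 → 1: weight = 16, length = 2, mean = 16/2 ≈ 8.000
Minimum mean = 2.000, attained e.g. along the cycle 2 → 2 with weight 2 and length 1. So λ(A) = 2/1 = 2.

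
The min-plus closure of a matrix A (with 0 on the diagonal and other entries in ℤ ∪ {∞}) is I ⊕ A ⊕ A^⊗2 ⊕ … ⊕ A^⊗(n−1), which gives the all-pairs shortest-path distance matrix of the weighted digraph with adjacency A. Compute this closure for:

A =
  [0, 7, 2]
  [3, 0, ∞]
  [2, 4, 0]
Closure =
  [0, 6, 2]
  [3, 0, 5]
  [2, 4, 0]

This is the Floyd-Warshall all-pairs shortest-path computation. For each intermediate vertex k = 0, 1, …, 2, update dist[i][j] ← min(dist[i][j], dist[i][k] + dist[k][j]). The final matrix gives, for each (i, j), the minimum total weight of any directed path from i to j (possibly empty when i = j).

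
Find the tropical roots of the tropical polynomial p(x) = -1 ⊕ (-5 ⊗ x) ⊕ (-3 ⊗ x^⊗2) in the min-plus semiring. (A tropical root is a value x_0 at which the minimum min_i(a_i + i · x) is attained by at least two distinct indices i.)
Roots: {-2, 4}

Each tropical root is a break point of the lower envelope of the lines y = a_i + i · x (there are 3 lines, with slopes 0, 1, ..., 2). Only the lines that attain the minimum somewhere contribute to roots; other lines are dominated. Here the surviving (envelope) indices are i = 2, i = 1, i = 0.
Intersections between consecutive envelope lines give the roots: for adjacent envelope indices i < j the intersection is x = (a_i − a_j) / (j − i). Reading off the sorted break points: {-2, 4}.
Verification: at each break x_0, at least two indices attain the minimum of min_i(a_i + i · x_0).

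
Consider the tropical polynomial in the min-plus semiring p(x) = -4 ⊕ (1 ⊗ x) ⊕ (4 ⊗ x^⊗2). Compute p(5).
p(5) = -4

A tropical monomial a ⊗ x^⊗i evaluates to a + i · x. Evaluating each term at x = 5:
  Term 0 contributes -4 + 0 · 5 = -4
  Term 1 contributes 1 + 1 · 5 = 6
  Term 2 contributes 4 + 2 · 5 = 14
p(5) = ⊕ of these = min[-4, 6, 14] = -4.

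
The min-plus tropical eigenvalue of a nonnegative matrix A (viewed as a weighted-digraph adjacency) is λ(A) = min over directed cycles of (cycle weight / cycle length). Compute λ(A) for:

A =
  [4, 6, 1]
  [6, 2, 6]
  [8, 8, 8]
λ(A) = 2

Enumerate directed cycles and compute their means (weight / length). Sample:
  cycle 0 → 0: weight = 4, length = 1, mean = 4/1 ≈ 4.000
  cycle 1 → 1: weight = 2, length = 1, mean = 2/1 ≈ 2.000
  cycle 2 → 2: weight = 8, length = 1, mean = 8/1 ≈ 8.000
  cycle 0 → 1 → 0: weight = 12, length = 2, mean = 12/2 ≈ 6.000
  cycle 0 → 2 → 0: weight = 9, length = 2, mean = 9/2 ≈ 4.500
  cycle 1 → 0 → 1: weight = 12, length = 2, mean = 12/2 ≈ 6.000
Minimum mean = 2.000, attained e.g. along the cycle 1 → 1 with weight 2 and length 1. So λ(A) = 2/1 = 2.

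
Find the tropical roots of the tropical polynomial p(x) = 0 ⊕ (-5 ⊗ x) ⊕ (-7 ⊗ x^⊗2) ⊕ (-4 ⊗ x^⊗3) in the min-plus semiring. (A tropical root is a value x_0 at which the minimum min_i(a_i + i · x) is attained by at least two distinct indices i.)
Roots: {-3, 2, 5}

Each tropical root is a break point of the lower envelope of the lines y = a_i + i · x (there are 4 lines, with slopes 0, 1, ..., 3). Only the lines that attain the minimum somewhere contribute to roots; other lines are dominated. Here the surviving (envelope) indices are i = 3, i = 2, i = 1, i = 0.
Intersections between consecutive envelope lines give the roots: for adjacent envelope indices i < j the intersection is x = (a_i − a_j) / (j − i). Reading off the sorted break points: {-3, 2, 5}.
Verification: at each break x_0, at least two indices attain the minimum of min_i(a_i + i · x_0).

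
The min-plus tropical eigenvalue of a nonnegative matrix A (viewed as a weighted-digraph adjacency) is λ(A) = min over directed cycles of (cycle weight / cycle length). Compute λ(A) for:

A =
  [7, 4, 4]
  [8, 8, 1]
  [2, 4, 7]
λ(A) = 7/3

Enumerate directed cycles and compute their means (weight / length). Sample:
  cycle 0 → 0: weight = 7, length = 1, mean = 7/1 ≈ 7.000
  cycle 1 → 1: weight = 8, length = 1, mean = 8/1 ≈ 8.000
  cycle 2 → 2: weight = 7, length = 1, mean = 7/1 ≈ 7.000
  cycle 0 → 1 → 0: weight = 12, length = 2, mean = 12/2 ≈ 6.000
  cycle 0 → 2 → 0: weight = 6, length = 2, mean = 6/2 ≈ 3.000
  cycle 1 → 0 → 1: weight = 12, length = 2, mean = 12/2 ≈ 6.000
Minimum mean = 2.333, attained e.g. along the cycle 0 → 1 → 2 → 0 with weight 7 and length 3. So λ(A) = 7/3 = 7/3.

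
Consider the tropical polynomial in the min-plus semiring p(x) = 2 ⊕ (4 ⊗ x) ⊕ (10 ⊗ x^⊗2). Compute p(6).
p(6) = 2

A tropical monomial a ⊗ x^⊗i evaluates to a + i · x. Evaluating each term at x = 6:
  Term 0 contributes 2 + 0 · 6 = 2
  Term 1 contributes 4 + 1 · 6 = 10
  Term 2 contributes 10 + 2 · 6 = 22
p(6) = ⊕ of these = min[2, 10, 22] = 2.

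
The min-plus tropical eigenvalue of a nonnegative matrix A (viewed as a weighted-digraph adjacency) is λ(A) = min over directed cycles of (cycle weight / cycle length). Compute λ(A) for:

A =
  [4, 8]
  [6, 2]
λ(A) = 2

Enumerate directed cycles and compute their means (weight / length). Sample:
  cycle 0 → 0: weight = 4, length = 1, mean = 4/1 ≈ 4.000
  cycle 1 → 1: weight = 2, length = 1, mean = 2/1 ≈ 2.000
  cycle 0 → 1 → 0: weight = 14, length = 2, mean = 14/2 ≈ 7.000
  cycle 1 → 0 → 1: weight = 14, length = 2, mean = 14/2 ≈ 7.000
Minimum mean = 2.000, attained e.g. along the cycle 1 → 1 with weight 2 and length 1. So λ(A) = 2/1 = 2.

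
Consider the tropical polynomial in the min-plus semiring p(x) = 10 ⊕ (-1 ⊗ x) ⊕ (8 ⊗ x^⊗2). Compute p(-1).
p(-1) = -2

A tropical monomial a ⊗ x^⊗i evaluates to a + i · x. Evaluating each term at x = -1:
  Term 0 contributes 10 + 0 · -1 = 10
  Term 1 contributes -1 + 1 · -1 = -2
  Term 2 contributes 8 + 2 · -1 = 6
p(-1) = ⊕ of these = min[10, -2, 6] = -2.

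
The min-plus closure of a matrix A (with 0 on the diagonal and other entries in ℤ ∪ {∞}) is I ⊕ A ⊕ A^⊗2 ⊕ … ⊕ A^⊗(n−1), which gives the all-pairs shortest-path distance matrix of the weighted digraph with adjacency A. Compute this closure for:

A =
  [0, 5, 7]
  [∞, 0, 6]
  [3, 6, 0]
Closure =
  [0, 5, 7]
  [9, 0, 6]
  [3, 6, 0]

This is the Floyd-Warshall all-pairs shortest-path computation. For each intermediate vertex k = 0, 1, …, 2, update dist[i][j] ← min(dist[i][j], dist[i][k] + dist[k][j]). The final matrix gives, for each (i, j), the minimum total weight of any directed path from i to j (possibly empty when i = j).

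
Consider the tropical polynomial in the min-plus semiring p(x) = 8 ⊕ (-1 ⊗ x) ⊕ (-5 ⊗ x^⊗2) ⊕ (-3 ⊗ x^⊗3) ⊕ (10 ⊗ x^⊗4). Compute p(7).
p(7) = 6

A tropical monomial a ⊗ x^⊗i evaluates to a + i · x. Evaluating each term at x = 7:
  Term 0 contributes 8 + 0 · 7 = 8
  Term 1 contributes -1 + 1 · 7 = 6
  Term 2 contributes -5 + 2 · 7 = 9
  Term 3 contributes -3 + 3 · 7 = 18
  Term 4 contributes 10 + 4 · 7 = 38
p(7) = ⊕ of these = min[8, 6, 9, 18, 38] = 6.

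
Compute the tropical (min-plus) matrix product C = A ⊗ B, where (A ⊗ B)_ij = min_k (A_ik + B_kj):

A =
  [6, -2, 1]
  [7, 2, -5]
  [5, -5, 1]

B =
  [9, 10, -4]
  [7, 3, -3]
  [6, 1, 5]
A ⊗ B =
  [5, 1, -5]
  [1, -4, -1]
  [2, -2, -8]

Apply the min-plus product entry-by-entry:
  C[0][0] = min over k of (A[0][0] + B[0][0] = 6 + 9 = 15, A[0][1] + B[1][0] = -2 + 7 = 5, A[0][2] + B[2][0] = 1 + 6 = 7) = 5 (attained at k = 1)
  C[0][1] = min over k of (A[0][0] + B[0][1] = 6 + 10 = 16, A[0][1] + B[1][1] = -2 + 3 = 1, A[0][2] + B[2][1] = 1 + 1 = 2) = 1 (attained at k = 1)
  C[0][2] = min over k of (A[0][0] + B[0][2] = 6 + -4 = 2, A[0][1] + B[1][2] = -2 + -3 = -5, A[0][2] + B[2][2] = 1 + 5 = 6) = -5 (attained at k = 1)
  C[1][0] = min over k of (A[1][0] + B[0][0] = 7 + 9 = 16, A[1][1] + B[1][0] = 2 + 7 = 9, A[1][2] + B[2][0] = -5 + 6 = 1) = 1 (attained at k = 2)
  C[1][1] = min over k of (A[1][0] + B[0][1] = 7 + 10 = 17, A[1][1] + B[1][1] = 2 + 3 = 5, A[1][2] + B[2][1] = -5 + 1 = -4) = -4 (attained at k = 2)
  C[1][2] = min over k of (A[1][0] + B[0][2] = 7 + -4 = 3, A[1][1] + B[1][2] = 2 + -3 = -1, A[1][2] + B[2][2] = -5 + 5 = 0) = -1 (attained at k = 1)
  C[2][0] = min over k of (A[2][0] + B[0][0] = 5 + 9 = 14, A[2][1] + B[1][0] = -5 + 7 = 2, A[2][2] + B[2][0] = 1 + 6 = 7) = 2 (attained at k = 1)
  C[2][1] = min over k of (A[2][0] + B[0][1] = 5 + 10 = 15, A[2][1] + B[1][1] = -5 + 3 = -2, A[2][2] + B[2][1] = 1 + 1 = 2) = -2 (attained at k = 1)
  C[2][2] = min over k of (A[2][0] + B[0][2] = 5 + -4 = 1, A[2][1] + B[1][2] = -5 + -3 = -8, A[2][2] + B[2][2] = 1 + 5 = 6) = -8 (attained at k = 1)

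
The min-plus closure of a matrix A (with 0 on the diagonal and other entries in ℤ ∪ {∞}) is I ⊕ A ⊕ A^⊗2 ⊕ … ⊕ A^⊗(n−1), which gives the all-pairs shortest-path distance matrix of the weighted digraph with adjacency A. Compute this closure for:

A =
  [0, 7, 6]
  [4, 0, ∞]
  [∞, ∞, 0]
Closure =
  [0, 7, 6]
  [4, 0, 10]
  [∞, ∞, 0]

This is the Floyd-Warshall all-pairs shortest-path computation. For each intermediate vertex k = 0, 1, …, 2, update dist[i][j] ← min(dist[i][j], dist[i][k] + dist[k][j]). The final matrix gives, for each (i, j), the minimum total weight of any directed path from i to j (possibly empty when i = j).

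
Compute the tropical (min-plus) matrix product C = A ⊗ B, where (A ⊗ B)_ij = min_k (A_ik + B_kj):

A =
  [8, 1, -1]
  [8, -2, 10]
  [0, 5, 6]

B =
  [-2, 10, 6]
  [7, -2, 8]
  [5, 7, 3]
A ⊗ B =
  [4, -1, 2]
  [5, -4, 6]
  [-2, 3, 6]

Apply the min-plus product entry-by-entry:
  C[0][0] = min over k of (A[0][0] + B[0][0] = 8 + -2 = 6, A[0][1] + B[1][0] = 1 + 7 = 8, A[0][2] + B[2][0] = -1 + 5 = 4) = 4 (attained at k = 2)
  C[0][1] = min over k of (A[0][0] + B[0][1] = 8 + 10 = 18, A[0][1] + B[1][1] = 1 + -2 = -1, A[0][2] + B[2][1] = -1 + 7 = 6) = -1 (attained at k = 1)
  C[0][2] = min over k of (A[0][0] + B[0][2] = 8 + 6 = 14, A[0][1] + B[1][2] = 1 + 8 = 9, A[0][2] + B[2][2] = -1 + 3 = 2) = 2 (attained at k = 2)
  C[1][0] = min over k of (A[1][0] + B[0][0] = 8 + -2 = 6, A[1][1] + B[1][0] = -2 + 7 = 5, A[1][2] + B[2][0] = 10 + 5 = 15) = 5 (attained at k = 1)
  C[1][1] = min over k of (A[1][0] + B[0][1] = 8 + 10 = 18, A[1][1] + B[1][1] = -2 + -2 = -4, A[1][2] + B[2][1] = 10 + 7 = 17) = -4 (attained at k = 1)
  C[1][2] = min over k of (A[1][0] + B[0][2] = 8 + 6 = 14, A[1][1] + B[1][2] = -2 + 8 = 6, A[1][2] + B[2][2] = 10 + 3 = 13) = 6 (attained at k = 1)
  C[2][0] = min over k of (A[2][0] + B[0][0] = 0 + -2 = -2, A[2][1] + B[1][0] = 5 + 7 = 12, A[2][2] + B[2][0] = 6 + 5 = 11) = -2 (attained at k = 0)
  C[2][1] = min over k of (A[2][0] + B[0][1] = 0 + 10 = 10, A[2][1] + B[1][1] = 5 + -2 = 3, A[2][2] + B[2][1] = 6 + 7 = 13) = 3 (attained at k = 1)
  C[2][2] = min over k of (A[2][0] + B[0][2] = 0 + 6 = 6, A[2][1] + B[1][2] = 5 + 8 = 13, A[2][2] + B[2][2] = 6 + 3 = 9) = 6 (attained at k = 0)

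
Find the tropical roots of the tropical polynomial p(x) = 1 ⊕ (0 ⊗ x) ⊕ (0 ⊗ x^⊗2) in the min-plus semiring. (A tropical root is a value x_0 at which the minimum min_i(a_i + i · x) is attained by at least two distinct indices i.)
Roots: {0, 1}

Each tropical root is a break point of the lower envelope of the lines y = a_i + i · x (there are 3 lines, with slopes 0, 1, ..., 2). Only the lines that attain the minimum somewhere contribute to roots; other lines are dominated. Here the surviving (envelope) indices are i = 2, i = 1, i = 0.
Intersections between consecutive envelope lines give the roots: for adjacent envelope indices i < j the intersection is x = (a_i − a_j) / (j − i). Reading off the sorted break points: {0, 1}.
Verification: at each break x_0, at least two indices attain the minimum of min_i(a_i + i · x_0).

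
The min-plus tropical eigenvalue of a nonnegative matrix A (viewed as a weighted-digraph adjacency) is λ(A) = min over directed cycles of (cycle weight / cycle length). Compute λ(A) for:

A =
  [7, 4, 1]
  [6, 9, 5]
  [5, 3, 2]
λ(A) = 2

Enumerate directed cycles and compute their means (weight / length). Sample:
  cycle 0 → 0: weight = 7, length = 1, mean = 7/1 ≈ 7.000
  cycle 1 → 1: weight = 9, length = 1, mean = 9/1 ≈ 9.000
  cycle 2 → 2: weight = 2, length = 1, mean = 2/1 ≈ 2.000
  cycle 0 → 1 → 0: weight = 10, length = 2, mean = 10/2 ≈ 5.000
  cycle 0 → 2 → 0: weight = 6, length = 2, mean = 6/2 ≈ 3.000
  cycle 1 → 0 → 1: weight = 10, length = 2, mean = 10/2 ≈ 5.000
Minimum mean = 2.000, attained e.g. along the cycle 2 → 2 with weight 2 and length 1. So λ(A) = 2/1 = 2.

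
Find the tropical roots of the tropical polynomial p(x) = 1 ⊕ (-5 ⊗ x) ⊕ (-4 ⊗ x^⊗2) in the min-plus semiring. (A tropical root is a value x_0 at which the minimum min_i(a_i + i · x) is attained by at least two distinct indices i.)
Roots: {-1, 6}

Each tropical root is a break point of the lower envelope of the lines y = a_i + i · x (there are 3 lines, with slopes 0, 1, ..., 2). Only the lines that attain the minimum somewhere contribute to roots; other lines are dominated. Here the surviving (envelope) indices are i = 2, i = 1, i = 0.
Intersections between consecutive envelope lines give the roots: for adjacent envelope indices i < j the intersection is x = (a_i − a_j) / (j − i). Reading off the sorted break points: {-1, 6}.
Verification: at each break x_0, at least two indices attain the minimum of min_i(a_i + i · x_0).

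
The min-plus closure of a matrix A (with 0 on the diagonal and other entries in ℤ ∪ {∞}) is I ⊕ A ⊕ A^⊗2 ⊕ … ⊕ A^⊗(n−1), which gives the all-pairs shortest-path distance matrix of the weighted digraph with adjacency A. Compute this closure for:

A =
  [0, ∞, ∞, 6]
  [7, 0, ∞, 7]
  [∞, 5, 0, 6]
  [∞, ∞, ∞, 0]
Closure =
  [0, ∞, ∞, 6]
  [7, 0, ∞, 7]
  [12, 5, 0, 6]
  [∞, ∞, ∞, 0]

This is the Floyd-Warshall all-pairs shortest-path computation. For each intermediate vertex k = 0, 1, …, 3, update dist[i][j] ← min(dist[i][j], dist[i][k] + dist[k][j]). The final matrix gives, for each (i, j), the minimum total weight of any directed path from i to j (possibly empty when i = j).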